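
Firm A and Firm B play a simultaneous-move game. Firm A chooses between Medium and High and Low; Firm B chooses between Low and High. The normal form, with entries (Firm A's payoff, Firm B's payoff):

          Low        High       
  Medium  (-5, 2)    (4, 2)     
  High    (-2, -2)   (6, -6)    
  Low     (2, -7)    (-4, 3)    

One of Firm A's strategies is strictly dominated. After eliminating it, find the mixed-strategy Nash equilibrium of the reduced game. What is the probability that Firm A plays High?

p = 5/7

Firm A's strategy Medium is strictly dominated by High: -2 > -5 and 6 > 4. Eliminate Medium.
Set Firm B's expected payoff from Low equal to that from High:
  Firm B's expected payoff from Low: p·(-2) + (1−p)·(-7) = 5p - 7
  Firm B's expected payoff from High: p·(-6) + (1−p)·3 = -9p + 3
  5p - 7 = -9p + 3  ⇒  14p = 10  ⇒  p = 5/7.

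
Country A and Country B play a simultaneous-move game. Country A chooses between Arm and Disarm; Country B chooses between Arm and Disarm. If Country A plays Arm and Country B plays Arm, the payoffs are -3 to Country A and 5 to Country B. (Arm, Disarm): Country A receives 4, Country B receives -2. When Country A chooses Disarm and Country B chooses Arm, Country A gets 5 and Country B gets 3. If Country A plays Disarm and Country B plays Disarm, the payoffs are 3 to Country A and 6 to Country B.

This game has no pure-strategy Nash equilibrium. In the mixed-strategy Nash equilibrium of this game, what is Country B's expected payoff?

Set Country B's expected payoff from Arm equal to that from Disarm:
  Country B's expected payoff from Arm: p·5 + (1−p)·3 = 2p + 3
  Country B's expected payoff from Disarm: p·(-2) + (1−p)·6 = -8p + 6
  2p + 3 = -8p + 6  ⇒  10p = 3  ⇒  p = 3/10.
At equilibrium Country B is indifferent across columns, so Country B's payoff equals the payoff from Arm: (3/10)·5 + (7/10)·3 = 18/5.

18/5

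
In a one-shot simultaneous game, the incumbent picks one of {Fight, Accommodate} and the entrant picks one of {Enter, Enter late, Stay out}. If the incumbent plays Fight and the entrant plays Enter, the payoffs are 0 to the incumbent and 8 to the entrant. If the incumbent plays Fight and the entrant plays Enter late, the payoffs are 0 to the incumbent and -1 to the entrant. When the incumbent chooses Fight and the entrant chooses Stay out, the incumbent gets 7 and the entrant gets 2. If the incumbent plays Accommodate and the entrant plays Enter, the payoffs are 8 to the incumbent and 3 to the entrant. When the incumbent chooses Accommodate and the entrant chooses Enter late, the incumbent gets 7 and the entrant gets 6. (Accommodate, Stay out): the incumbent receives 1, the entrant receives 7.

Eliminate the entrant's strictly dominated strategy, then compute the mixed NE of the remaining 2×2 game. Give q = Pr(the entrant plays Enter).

The entrant's strategy Enter late is strictly dominated by Stay out: 2 > -1 and 7 > 6. Eliminate Enter late.
For the incumbent to be willing to mix, the incumbent must be indifferent between Fight and Accommodate, which pins down the entrant's mix.
  the incumbent's payoff from Fight: q·0 + (1−q)·7 = -7q + 7
  the incumbent's payoff from Accommodate: q·8 + (1−q)·1 = 7q + 1
  -7q + 7 = 7q + 1  ⇒  -14q = -6  ⇒  q = 3/7.

q = 3/7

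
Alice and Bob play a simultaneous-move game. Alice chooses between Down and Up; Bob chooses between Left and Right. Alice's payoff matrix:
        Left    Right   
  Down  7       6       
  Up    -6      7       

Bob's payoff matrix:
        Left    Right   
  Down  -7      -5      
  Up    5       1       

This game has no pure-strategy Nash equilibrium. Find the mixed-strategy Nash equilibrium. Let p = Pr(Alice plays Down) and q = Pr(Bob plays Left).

Set Bob's expected payoff from Left equal to that from Right:
  Bob's expected payoff from Left: p·(-7) + (1−p)·5 = -12p + 5
  Bob's expected payoff from Right: p·(-5) + (1−p)·1 = -6p + 1
  -12p + 5 = -6p + 1  ⇒  -6p = -4  ⇒  p = 2/3.
Alice's indifference between Down and Up determines Bob's mixing probability q:
  Alice's expected payoff from Down: q·7 + (1−q)·6 = q + 6
  Alice's expected payoff from Up: q·(-6) + (1−q)·7 = -13q + 7
  q + 6 = -13q + 7  ⇒  14q = 1  ⇒  q = 1/14.

p = 2/3, q = 1/14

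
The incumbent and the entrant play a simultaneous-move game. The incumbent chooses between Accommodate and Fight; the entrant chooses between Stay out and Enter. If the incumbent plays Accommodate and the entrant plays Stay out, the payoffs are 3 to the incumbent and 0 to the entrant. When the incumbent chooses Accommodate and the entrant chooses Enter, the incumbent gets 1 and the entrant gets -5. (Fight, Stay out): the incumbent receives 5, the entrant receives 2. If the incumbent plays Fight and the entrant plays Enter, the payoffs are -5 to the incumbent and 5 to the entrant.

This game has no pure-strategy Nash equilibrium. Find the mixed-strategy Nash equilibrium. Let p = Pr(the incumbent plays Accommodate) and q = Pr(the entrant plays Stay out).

p = 3/8, q = 3/4

The entrant's indifference between Stay out and Enter determines the incumbent's mixing probability p:
  the entrant's expected payoff from Stay out: p·0 + (1−p)·2 = -2p + 2
  the entrant's expected payoff from Enter: p·(-5) + (1−p)·5 = -10p + 5
  -2p + 2 = -10p + 5  ⇒  8p = 3  ⇒  p = 3/8.
The entrant's mix must leave the incumbent indifferent between Accommodate and Fight.
  the incumbent's payoff from Accommodate: q·3 + (1−q)·1 = 2q + 1
  the incumbent's payoff from Fight: q·5 + (1−q)·(-5) = 10q - 5
  2q + 1 = 10q - 5  ⇒  -8q = -6  ⇒  q = 3/4.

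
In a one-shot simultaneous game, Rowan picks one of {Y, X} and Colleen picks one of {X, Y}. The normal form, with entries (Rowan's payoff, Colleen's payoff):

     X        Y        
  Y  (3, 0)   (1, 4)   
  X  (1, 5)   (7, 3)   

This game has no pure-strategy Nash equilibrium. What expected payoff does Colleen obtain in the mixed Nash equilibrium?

In a mixed equilibrium Colleen is indifferent between X and Y; this condition fixes p.
  Colleen's payoff from X: p·0 + (1−p)·5 = -5p + 5
  Colleen's payoff from Y: p·4 + (1−p)·3 = p + 3
  -5p + 5 = p + 3  ⇒  -6p = -2  ⇒  p = 1/3.
At equilibrium Colleen is indifferent across columns, so Colleen's payoff equals the payoff from X: (1/3)·0 + (2/3)·5 = 10/3.

10/3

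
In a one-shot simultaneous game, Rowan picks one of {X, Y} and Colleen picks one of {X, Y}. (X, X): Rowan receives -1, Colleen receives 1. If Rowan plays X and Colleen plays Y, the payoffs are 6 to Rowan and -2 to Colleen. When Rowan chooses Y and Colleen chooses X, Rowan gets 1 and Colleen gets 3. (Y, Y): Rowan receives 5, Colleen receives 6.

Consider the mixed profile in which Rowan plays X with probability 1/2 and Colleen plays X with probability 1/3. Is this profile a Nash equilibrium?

Yes

Check Colleen's indifference given Rowan's mix p = 1/2:
  payoff from X = 2; payoff from Y = 2 — equal.
Check Rowan's indifference given Colleen's mix q = 1/3:
  payoff from X = 11/3; payoff from Y = 11/3 — equal.
Both players are indifferent, so neither can profitably deviate.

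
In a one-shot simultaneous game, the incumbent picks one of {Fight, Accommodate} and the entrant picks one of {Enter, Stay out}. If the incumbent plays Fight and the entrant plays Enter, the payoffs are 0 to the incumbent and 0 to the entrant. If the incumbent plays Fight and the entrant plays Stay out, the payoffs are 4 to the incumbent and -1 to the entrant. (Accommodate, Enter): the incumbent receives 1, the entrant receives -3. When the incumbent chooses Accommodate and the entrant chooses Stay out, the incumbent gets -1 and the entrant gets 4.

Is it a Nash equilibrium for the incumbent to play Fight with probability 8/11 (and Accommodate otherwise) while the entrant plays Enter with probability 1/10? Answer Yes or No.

No

Given the incumbent's mix p = 8/11, the entrant's payoff from Enter is -9/11 but from Stay out is 4/11. The entrant strictly prefers Stay out, so the entrant would not mix.
So the proposed profile is not a Nash equilibrium.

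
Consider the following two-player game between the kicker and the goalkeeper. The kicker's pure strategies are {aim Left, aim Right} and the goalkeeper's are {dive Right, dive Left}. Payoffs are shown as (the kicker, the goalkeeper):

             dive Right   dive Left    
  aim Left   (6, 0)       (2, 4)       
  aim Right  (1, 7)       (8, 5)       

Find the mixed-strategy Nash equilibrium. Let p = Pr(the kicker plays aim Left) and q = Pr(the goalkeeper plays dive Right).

The goalkeeper's indifference between dive Right and dive Left determines the kicker's mixing probability p:
  the goalkeeper's payoff from dive Right: p·0 + (1−p)·7 = -7p + 7
  the goalkeeper's payoff from dive Left: p·4 + (1−p)·5 = -p + 5
  -7p + 7 = -p + 5  ⇒  -6p = -2  ⇒  p = 1/3.
The goalkeeper's mix must leave the kicker indifferent between aim Left and aim Right.
  the kicker's expected payoff from aim Left: q·6 + (1−q)·2 = 4q + 2
  the kicker's expected payoff from aim Right: q·1 + (1−q)·8 = -7q + 8
  4q + 2 = -7q + 8  ⇒  11q = 6  ⇒  q = 6/11.

p = 1/3, q = 6/11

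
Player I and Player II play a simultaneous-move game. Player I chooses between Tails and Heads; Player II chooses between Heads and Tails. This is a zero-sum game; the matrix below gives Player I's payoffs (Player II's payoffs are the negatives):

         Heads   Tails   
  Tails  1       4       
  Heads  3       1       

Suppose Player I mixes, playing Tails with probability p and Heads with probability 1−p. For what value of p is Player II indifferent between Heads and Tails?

For Player II to be willing to mix, Player II must be indifferent between Heads and Tails, which pins down Player I's mix.
  Player II's expected payoff from Heads: p·(-1) + (1−p)·(-3) = 2p - 3
  Player II's expected payoff from Tails: p·(-4) + (1−p)·(-1) = -3p - 1
  2p - 3 = -3p - 1  ⇒  5p = 2  ⇒  p = 2/5.

p = 2/5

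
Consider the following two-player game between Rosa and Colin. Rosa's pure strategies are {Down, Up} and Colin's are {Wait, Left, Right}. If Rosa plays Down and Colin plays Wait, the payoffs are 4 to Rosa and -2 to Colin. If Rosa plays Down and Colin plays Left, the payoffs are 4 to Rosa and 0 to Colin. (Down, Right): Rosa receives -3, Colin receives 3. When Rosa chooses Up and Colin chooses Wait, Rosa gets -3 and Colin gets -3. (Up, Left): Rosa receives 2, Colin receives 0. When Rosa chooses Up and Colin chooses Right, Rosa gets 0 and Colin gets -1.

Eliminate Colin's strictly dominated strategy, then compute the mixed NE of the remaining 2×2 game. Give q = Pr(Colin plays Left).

Colin's strategy Wait is strictly dominated by Left: 0 > -2 and 0 > -3. Eliminate Wait.
In a mixed equilibrium Rosa is indifferent between Down and Up; this condition fixes q.
  Rosa's expected payoff from Down: q·4 + (1−q)·(-3) = 7q - 3
  Rosa's expected payoff from Up: q·2 + (1−q)·0 = 2q
  7q - 3 = 2q  ⇒  5q = 3  ⇒  q = 3/5.

q = 3/5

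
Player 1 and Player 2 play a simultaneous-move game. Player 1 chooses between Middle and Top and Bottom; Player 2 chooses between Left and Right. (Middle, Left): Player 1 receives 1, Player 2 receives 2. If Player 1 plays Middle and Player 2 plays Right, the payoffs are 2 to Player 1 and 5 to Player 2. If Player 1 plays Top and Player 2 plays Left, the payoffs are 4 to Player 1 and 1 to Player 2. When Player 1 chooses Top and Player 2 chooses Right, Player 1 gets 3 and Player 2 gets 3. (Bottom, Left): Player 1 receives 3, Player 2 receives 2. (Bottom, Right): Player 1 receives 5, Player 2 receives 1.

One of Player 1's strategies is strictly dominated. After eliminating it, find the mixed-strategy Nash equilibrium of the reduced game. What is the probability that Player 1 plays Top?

Player 1's strategy Middle is strictly dominated by Top: 4 > 1 and 3 > 2. Eliminate Middle.
Player 2's indifference between Left and Right determines Player 1's mixing probability p:
  Player 2's expected payoff from Left: p·1 + (1−p)·2 = -p + 2
  Player 2's expected payoff from Right: p·3 + (1−p)·1 = 2p + 1
  -p + 2 = 2p + 1  ⇒  -3p = -1  ⇒  p = 1/3.

p = 1/3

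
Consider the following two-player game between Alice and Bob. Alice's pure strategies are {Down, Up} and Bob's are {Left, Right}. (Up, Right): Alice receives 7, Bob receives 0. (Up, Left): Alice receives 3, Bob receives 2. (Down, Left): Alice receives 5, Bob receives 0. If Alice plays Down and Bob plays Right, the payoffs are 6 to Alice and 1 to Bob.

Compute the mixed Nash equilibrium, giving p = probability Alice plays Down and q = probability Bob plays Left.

Set Bob's expected payoff from Left equal to that from Right:
  Bob's payoff to Left: p·0 + (1−p)·2 = -2p + 2
  Bob's payoff to Right: p·1 + (1−p)·0 = p
  -2p + 2 = p  ⇒  -3p = -2  ⇒  p = 2/3.
Alice's indifference between Down and Up determines Bob's mixing probability q:
  Alice's payoff from Down: q·5 + (1−q)·6 = -q + 6
  Alice's payoff from Up: q·3 + (1−q)·7 = -4q + 7
  -q + 6 = -4q + 7  ⇒  3q = 1  ⇒  q = 1/3.

p = 2/3, q = 1/3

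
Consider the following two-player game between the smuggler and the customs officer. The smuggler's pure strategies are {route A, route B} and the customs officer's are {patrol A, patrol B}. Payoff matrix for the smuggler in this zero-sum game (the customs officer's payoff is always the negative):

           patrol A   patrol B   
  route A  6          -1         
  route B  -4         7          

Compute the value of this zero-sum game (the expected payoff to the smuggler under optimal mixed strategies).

The smuggler's indifference between route A and route B determines the customs officer's mixing probability q:
  the smuggler's expected payoff from route A: q·6 + (1−q)·(-1) = 7q - 1
  the smuggler's expected payoff from route B: q·(-4) + (1−q)·7 = -11q + 7
  7q - 1 = -11q + 7  ⇒  18q = 8  ⇒  q = 4/9.
The value is the smuggler's expected payoff against this mix (using route A): (4/9)·6 + (5/9)·(-1) = 19/9.

v = 19/9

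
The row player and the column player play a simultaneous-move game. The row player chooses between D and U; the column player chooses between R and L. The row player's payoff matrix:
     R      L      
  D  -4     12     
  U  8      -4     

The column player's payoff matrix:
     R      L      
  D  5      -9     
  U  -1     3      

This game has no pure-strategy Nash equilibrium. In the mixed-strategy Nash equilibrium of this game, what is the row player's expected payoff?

20/7

Set the row player's expected payoff from D equal to that from U:
  the row player's expected payoff from D: q·(-4) + (1−q)·12 = -16q + 12
  the row player's expected payoff from U: q·8 + (1−q)·(-4) = 12q - 4
  -16q + 12 = 12q - 4  ⇒  -28q = -16  ⇒  q = 4/7.
At equilibrium the row player is indifferent across rows, so the row player's payoff equals the payoff from D: (4/7)·(-4) + (3/7)·12 = 20/7.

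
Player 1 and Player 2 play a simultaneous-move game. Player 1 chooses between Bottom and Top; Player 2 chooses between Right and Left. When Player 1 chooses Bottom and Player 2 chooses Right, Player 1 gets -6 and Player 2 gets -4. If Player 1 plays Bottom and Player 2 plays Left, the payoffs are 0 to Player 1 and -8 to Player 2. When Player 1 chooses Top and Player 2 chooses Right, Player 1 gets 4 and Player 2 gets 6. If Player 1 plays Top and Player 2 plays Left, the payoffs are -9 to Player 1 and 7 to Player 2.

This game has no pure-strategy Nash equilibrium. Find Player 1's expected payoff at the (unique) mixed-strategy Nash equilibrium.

Set Player 1's expected payoff from Bottom equal to that from Top:
  Player 1's payoff to Bottom: q·(-6) + (1−q)·0 = -6q
  Player 1's payoff to Top: q·4 + (1−q)·(-9) = 13q - 9
  -6q = 13q - 9  ⇒  -19q = -9  ⇒  q = 9/19.
At equilibrium Player 1 is indifferent across rows, so Player 1's payoff equals the payoff from Bottom: (9/19)·(-6) + (10/19)·0 = -54/19.

-54/19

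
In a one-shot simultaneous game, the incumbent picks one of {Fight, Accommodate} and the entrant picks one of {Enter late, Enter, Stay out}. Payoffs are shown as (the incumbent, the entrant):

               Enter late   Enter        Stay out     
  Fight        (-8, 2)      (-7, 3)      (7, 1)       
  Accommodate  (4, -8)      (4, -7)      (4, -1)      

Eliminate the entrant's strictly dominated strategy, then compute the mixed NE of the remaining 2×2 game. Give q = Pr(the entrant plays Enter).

The entrant's strategy Enter late is strictly dominated by Enter: 3 > 2 and -7 > -8. Eliminate Enter late.
For the incumbent to be willing to mix, the incumbent must be indifferent between Fight and Accommodate, which pins down the entrant's mix.
  the incumbent's payoff from Fight: q·(-7) + (1−q)·7 = -14q + 7
  the incumbent's payoff from Accommodate: q·4 + (1−q)·4 = 4
  -14q + 7 = 4  ⇒  -14q = -3  ⇒  q = 3/14.

q = 3/14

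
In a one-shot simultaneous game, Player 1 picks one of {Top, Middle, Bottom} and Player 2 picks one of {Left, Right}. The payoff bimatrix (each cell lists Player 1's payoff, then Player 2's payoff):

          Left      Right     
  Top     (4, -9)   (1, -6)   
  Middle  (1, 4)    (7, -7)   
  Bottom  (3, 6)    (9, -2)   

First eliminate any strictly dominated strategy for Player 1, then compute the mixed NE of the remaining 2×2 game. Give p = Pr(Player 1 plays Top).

Player 1's strategy Middle is strictly dominated by Bottom: 3 > 1 and 9 > 7. Eliminate Middle.
In a mixed equilibrium Player 2 is indifferent between Left and Right; this condition fixes p.
  Player 2's payoff from Left: p·(-9) + (1−p)·6 = -15p + 6
  Player 2's payoff from Right: p·(-6) + (1−p)·(-2) = -4p - 2
  -15p + 6 = -4p - 2  ⇒  -11p = -8  ⇒  p = 8/11.

p = 8/11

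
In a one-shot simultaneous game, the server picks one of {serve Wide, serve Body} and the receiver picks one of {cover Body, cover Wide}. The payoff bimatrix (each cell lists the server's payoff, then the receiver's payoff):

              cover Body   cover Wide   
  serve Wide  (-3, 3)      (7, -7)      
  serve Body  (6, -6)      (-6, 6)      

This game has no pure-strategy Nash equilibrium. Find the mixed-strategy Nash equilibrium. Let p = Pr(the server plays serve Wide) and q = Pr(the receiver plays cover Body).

p = 6/11, q = 13/22

For the receiver to be willing to mix, the receiver must be indifferent between cover Body and cover Wide, which pins down the server's mix.
  the receiver's payoff to cover Body: p·3 + (1−p)·(-6) = 9p - 6
  the receiver's payoff to cover Wide: p·(-7) + (1−p)·6 = -13p + 6
  9p - 6 = -13p + 6  ⇒  22p = 12  ⇒  p = 6/11.
The server's indifference between serve Wide and serve Body determines the receiver's mixing probability q:
  the server's payoff to serve Wide: q·(-3) + (1−q)·7 = -10q + 7
  the server's payoff to serve Body: q·6 + (1−q)·(-6) = 12q - 6
  -10q + 7 = 12q - 6  ⇒  -22q = -13  ⇒  q = 13/22.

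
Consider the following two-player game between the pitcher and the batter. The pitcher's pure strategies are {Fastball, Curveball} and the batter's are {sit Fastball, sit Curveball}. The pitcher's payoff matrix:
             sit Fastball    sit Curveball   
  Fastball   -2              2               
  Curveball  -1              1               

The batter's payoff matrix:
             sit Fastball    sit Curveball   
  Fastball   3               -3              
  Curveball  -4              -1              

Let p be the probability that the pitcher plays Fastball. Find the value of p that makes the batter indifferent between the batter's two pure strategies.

p = 1/3

For the batter to be willing to mix, the batter must be indifferent between sit Fastball and sit Curveball, which pins down the pitcher's mix.
  the batter's payoff from sit Fastball: p·3 + (1−p)·(-4) = 7p - 4
  the batter's payoff from sit Curveball: p·(-3) + (1−p)·(-1) = -2p - 1
  7p - 4 = -2p - 1  ⇒  9p = 3  ⇒  p = 1/3.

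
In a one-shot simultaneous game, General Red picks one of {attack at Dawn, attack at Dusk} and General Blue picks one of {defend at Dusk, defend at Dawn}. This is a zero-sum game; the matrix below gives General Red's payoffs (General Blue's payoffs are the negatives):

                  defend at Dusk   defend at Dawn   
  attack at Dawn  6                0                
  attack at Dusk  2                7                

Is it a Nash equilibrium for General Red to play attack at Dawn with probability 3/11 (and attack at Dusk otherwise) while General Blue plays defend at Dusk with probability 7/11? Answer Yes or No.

No

Given General Red's mix p = 3/11, General Blue's payoff from defend at Dusk is -34/11 but from defend at Dawn is -56/11. General Blue strictly prefers defend at Dusk, so General Blue would not mix.
So the proposed profile is not a Nash equilibrium.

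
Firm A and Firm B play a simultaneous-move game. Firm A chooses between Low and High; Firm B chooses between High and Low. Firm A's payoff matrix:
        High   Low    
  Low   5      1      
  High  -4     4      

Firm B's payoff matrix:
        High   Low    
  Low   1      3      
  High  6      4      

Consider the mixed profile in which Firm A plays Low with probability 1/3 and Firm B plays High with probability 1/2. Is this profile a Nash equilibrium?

Given Firm A's mix p = 1/3, Firm B's payoff from High is 13/3 but from Low is 11/3. Firm B strictly prefers High, so Firm B would not mix.
So the proposed profile is not a Nash equilibrium.

No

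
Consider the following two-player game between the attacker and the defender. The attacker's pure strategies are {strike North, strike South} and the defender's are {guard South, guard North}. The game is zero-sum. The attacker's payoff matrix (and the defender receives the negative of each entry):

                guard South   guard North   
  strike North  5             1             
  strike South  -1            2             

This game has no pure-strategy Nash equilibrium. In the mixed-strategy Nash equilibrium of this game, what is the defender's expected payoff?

In a mixed equilibrium the defender is indifferent between guard South and guard North; this condition fixes p.
  the defender's payoff from guard South: p·(-5) + (1−p)·1 = -6p + 1
  the defender's payoff from guard North: p·(-1) + (1−p)·(-2) = p - 2
  -6p + 1 = p - 2  ⇒  -7p = -3  ⇒  p = 3/7.
At equilibrium the defender is indifferent across columns, so the defender's payoff equals the payoff from guard South: (3/7)·(-5) + (4/7)·1 = -11/7.

-11/7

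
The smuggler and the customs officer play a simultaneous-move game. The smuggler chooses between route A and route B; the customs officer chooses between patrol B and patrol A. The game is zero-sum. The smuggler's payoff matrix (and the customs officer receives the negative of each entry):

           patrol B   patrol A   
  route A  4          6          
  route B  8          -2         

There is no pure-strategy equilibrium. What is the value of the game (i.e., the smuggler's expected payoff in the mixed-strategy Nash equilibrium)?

For the smuggler to be willing to mix, the smuggler must be indifferent between route A and route B, which pins down the customs officer's mix.
  the smuggler's expected payoff from route A: q·4 + (1−q)·6 = -2q + 6
  the smuggler's expected payoff from route B: q·8 + (1−q)·(-2) = 10q - 2
  -2q + 6 = 10q - 2  ⇒  -12q = -8  ⇒  q = 2/3.
The value is the smuggler's expected payoff against this mix (using route A): (2/3)·4 + (1/3)·6 = 14/3.

v = 14/3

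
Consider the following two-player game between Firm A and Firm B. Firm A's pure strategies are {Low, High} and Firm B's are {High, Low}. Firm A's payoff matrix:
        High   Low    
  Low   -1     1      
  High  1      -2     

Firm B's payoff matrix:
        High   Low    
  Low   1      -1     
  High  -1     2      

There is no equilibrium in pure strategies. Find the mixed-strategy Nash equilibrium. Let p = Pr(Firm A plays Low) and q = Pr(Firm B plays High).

For Firm B to be willing to mix, Firm B must be indifferent between High and Low, which pins down Firm A's mix.
  Firm B's expected payoff from High: p·1 + (1−p)·(-1) = 2p - 1
  Firm B's expected payoff from Low: p·(-1) + (1−p)·2 = -3p + 2
  2p - 1 = -3p + 2  ⇒  5p = 3  ⇒  p = 3/5.
In a mixed equilibrium Firm A is indifferent between Low and High; this condition fixes q.
  Firm A's payoff to Low: q·(-1) + (1−q)·1 = -2q + 1
  Firm A's payoff to High: q·1 + (1−q)·(-2) = 3q - 2
  -2q + 1 = 3q - 2  ⇒  -5q = -3  ⇒  q = 3/5.

p = 3/5, q = 3/5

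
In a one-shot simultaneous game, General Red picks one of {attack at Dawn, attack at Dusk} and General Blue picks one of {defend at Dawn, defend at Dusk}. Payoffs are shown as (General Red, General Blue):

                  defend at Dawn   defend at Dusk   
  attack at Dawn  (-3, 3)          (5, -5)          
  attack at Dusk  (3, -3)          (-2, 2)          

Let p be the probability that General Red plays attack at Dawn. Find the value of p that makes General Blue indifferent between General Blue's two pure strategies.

General Red's mix must leave General Blue indifferent between defend at Dawn and defend at Dusk.
  General Blue's payoff from defend at Dawn: p·3 + (1−p)·(-3) = 6p - 3
  General Blue's payoff from defend at Dusk: p·(-5) + (1−p)·2 = -7p + 2
  6p - 3 = -7p + 2  ⇒  13p = 5  ⇒  p = 5/13.

p = 5/13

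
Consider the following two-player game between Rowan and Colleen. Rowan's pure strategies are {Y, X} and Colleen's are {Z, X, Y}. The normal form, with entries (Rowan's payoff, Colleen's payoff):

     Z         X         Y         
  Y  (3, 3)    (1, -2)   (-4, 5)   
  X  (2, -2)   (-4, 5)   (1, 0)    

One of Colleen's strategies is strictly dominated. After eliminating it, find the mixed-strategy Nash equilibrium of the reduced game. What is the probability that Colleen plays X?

q = 1/2

Colleen's strategy Z is strictly dominated by Y: 5 > 3 and 0 > -2. Eliminate Z.
For Rowan to be willing to mix, Rowan must be indifferent between Y and X, which pins down Colleen's mix.
  Rowan's payoff from Y: q·1 + (1−q)·(-4) = 5q - 4
  Rowan's payoff from X: q·(-4) + (1−q)·1 = -5q + 1
  5q - 4 = -5q + 1  ⇒  10q = 5  ⇒  q = 1/2.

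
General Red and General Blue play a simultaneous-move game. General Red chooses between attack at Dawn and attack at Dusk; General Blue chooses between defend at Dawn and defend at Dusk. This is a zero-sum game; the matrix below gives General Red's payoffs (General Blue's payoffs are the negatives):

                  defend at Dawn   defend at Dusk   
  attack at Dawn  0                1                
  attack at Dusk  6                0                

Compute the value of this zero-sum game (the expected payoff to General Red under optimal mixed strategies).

General Red's indifference between attack at Dawn and attack at Dusk determines General Blue's mixing probability q:
  General Red's payoff from attack at Dawn: q·0 + (1−q)·1 = -q + 1
  General Red's payoff from attack at Dusk: q·6 + (1−q)·0 = 6q
  -q + 1 = 6q  ⇒  -7q = -1  ⇒  q = 1/7.
The value is General Red's expected payoff against this mix (using attack at Dawn): (1/7)·0 + (6/7)·1 = 6/7.

v = 6/7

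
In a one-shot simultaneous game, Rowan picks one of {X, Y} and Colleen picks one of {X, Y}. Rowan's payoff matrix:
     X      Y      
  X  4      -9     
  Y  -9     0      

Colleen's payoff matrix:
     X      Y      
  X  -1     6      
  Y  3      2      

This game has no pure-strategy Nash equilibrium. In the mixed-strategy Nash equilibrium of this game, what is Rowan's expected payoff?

Rowan's indifference between X and Y determines Colleen's mixing probability q:
  Rowan's payoff from X: q·4 + (1−q)·(-9) = 13q - 9
  Rowan's payoff from Y: q·(-9) + (1−q)·0 = -9q
  13q - 9 = -9q  ⇒  22q = 9  ⇒  q = 9/22.
At equilibrium Rowan is indifferent across rows, so Rowan's payoff equals the payoff from X: (9/22)·4 + (13/22)·(-9) = -81/22.

-81/22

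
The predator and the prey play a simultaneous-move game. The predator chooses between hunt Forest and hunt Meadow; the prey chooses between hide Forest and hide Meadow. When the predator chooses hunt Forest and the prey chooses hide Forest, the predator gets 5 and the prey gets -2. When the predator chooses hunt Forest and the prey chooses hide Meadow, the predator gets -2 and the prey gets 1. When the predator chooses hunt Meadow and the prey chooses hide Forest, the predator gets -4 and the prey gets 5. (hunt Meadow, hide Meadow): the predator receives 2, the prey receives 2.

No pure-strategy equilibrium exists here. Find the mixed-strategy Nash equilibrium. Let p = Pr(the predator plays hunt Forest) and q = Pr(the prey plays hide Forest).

p = 1/2, q = 4/13

In a mixed equilibrium the prey is indifferent between hide Forest and hide Meadow; this condition fixes p.
  the prey's expected payoff from hide Forest: p·(-2) + (1−p)·5 = -7p + 5
  the prey's expected payoff from hide Meadow: p·1 + (1−p)·2 = -p + 2
  -7p + 5 = -p + 2  ⇒  -6p = -3  ⇒  p = 1/2.
The predator's indifference between hunt Forest and hunt Meadow determines the prey's mixing probability q:
  the predator's expected payoff from hunt Forest: q·5 + (1−q)·(-2) = 7q - 2
  the predator's expected payoff from hunt Meadow: q·(-4) + (1−q)·2 = -6q + 2
  7q - 2 = -6q + 2  ⇒  13q = 4  ⇒  q = 4/13.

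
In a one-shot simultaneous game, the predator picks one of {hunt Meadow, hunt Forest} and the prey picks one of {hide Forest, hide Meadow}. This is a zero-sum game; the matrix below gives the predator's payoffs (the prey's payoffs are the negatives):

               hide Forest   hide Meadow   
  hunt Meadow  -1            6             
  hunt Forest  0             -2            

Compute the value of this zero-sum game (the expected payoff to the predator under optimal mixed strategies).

In a mixed equilibrium the predator is indifferent between hunt Meadow and hunt Forest; this condition fixes q.
  the predator's payoff to hunt Meadow: q·(-1) + (1−q)·6 = -7q + 6
  the predator's payoff to hunt Forest: q·0 + (1−q)·(-2) = 2q - 2
  -7q + 6 = 2q - 2  ⇒  -9q = -8  ⇒  q = 8/9.
The value is the predator's expected payoff against this mix (using hunt Meadow): (8/9)·(-1) + (1/9)·6 = -2/9.

v = -2/9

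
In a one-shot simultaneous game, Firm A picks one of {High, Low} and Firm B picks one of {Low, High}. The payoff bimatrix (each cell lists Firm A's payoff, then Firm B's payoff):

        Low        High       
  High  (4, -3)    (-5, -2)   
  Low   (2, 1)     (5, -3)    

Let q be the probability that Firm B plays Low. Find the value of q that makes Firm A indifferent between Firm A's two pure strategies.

q = 5/6

For Firm A to be willing to mix, Firm A must be indifferent between High and Low, which pins down Firm B's mix.
  Firm A's payoff to High: q·4 + (1−q)·(-5) = 9q - 5
  Firm A's payoff to Low: q·2 + (1−q)·5 = -3q + 5
  9q - 5 = -3q + 5  ⇒  12q = 10  ⇒  q = 5/6.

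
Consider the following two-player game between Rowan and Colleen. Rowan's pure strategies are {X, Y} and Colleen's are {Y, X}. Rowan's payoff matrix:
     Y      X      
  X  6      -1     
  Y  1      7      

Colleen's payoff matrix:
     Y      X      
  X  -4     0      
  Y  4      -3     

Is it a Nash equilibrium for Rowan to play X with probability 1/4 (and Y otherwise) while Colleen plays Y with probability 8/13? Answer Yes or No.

No

Given Rowan's mix p = 1/4, Colleen's payoff from Y is 2 but from X is -9/4. Colleen strictly prefers Y, so Colleen would not mix.
So the proposed profile is not a Nash equilibrium.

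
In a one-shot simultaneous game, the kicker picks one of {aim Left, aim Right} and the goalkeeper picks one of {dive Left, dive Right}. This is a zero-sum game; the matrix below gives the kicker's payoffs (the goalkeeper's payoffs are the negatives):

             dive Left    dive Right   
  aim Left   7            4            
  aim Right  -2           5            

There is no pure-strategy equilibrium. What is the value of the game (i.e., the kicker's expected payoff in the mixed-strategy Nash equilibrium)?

v = 43/10

The goalkeeper's mix must leave the kicker indifferent between aim Left and aim Right.
  the kicker's expected payoff from aim Left: q·7 + (1−q)·4 = 3q + 4
  the kicker's expected payoff from aim Right: q·(-2) + (1−q)·5 = -7q + 5
  3q + 4 = -7q + 5  ⇒  10q = 1  ⇒  q = 1/10.
The value is the kicker's expected payoff against this mix (using aim Left): (1/10)·7 + (9/10)·4 = 43/10.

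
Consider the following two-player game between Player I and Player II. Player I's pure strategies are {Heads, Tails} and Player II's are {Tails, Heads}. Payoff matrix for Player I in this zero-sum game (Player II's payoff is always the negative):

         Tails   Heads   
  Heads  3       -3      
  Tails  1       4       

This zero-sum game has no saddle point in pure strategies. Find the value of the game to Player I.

For Player I to be willing to mix, Player I must be indifferent between Heads and Tails, which pins down Player II's mix.
  Player I's payoff from Heads: q·3 + (1−q)·(-3) = 6q - 3
  Player I's payoff from Tails: q·1 + (1−q)·4 = -3q + 4
  6q - 3 = -3q + 4  ⇒  9q = 7  ⇒  q = 7/9.
The value is Player I's expected payoff against this mix (using Heads): (7/9)·3 + (2/9)·(-3) = 5/3.

v = 5/3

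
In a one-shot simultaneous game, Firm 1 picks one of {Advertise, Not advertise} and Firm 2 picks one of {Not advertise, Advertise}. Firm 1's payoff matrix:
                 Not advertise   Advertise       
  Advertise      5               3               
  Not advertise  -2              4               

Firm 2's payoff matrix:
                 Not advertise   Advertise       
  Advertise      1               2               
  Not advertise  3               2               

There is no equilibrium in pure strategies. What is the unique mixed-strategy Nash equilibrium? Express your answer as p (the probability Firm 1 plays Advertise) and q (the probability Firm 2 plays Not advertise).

Firm 1's mix must leave Firm 2 indifferent between Not advertise and Advertise.
  Firm 2's payoff from Not advertise: p·1 + (1−p)·3 = -2p + 3
  Firm 2's payoff from Advertise: p·2 + (1−p)·2 = 2
  -2p + 3 = 2  ⇒  -2p = -1  ⇒  p = 1/2.
For Firm 1 to be willing to mix, Firm 1 must be indifferent between Advertise and Not advertise, which pins down Firm 2's mix.
  Firm 1's expected payoff from Advertise: q·5 + (1−q)·3 = 2q + 3
  Firm 1's expected payoff from Not advertise: q·(-2) + (1−q)·4 = -6q + 4
  2q + 3 = -6q + 4  ⇒  8q = 1  ⇒  q = 1/8.

p = 1/2, q = 1/8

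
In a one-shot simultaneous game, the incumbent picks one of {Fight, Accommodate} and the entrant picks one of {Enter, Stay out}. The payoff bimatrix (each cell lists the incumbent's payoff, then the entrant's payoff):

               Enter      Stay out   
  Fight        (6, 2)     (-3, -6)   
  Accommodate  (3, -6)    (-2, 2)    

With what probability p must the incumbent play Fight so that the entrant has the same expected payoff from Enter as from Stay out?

The entrant's indifference between Enter and Stay out determines the incumbent's mixing probability p:
  the entrant's payoff to Enter: p·2 + (1−p)·(-6) = 8p - 6
  the entrant's payoff to Stay out: p·(-6) + (1−p)·2 = -8p + 2
  8p - 6 = -8p + 2  ⇒  16p = 8  ⇒  p = 1/2.

p = 1/2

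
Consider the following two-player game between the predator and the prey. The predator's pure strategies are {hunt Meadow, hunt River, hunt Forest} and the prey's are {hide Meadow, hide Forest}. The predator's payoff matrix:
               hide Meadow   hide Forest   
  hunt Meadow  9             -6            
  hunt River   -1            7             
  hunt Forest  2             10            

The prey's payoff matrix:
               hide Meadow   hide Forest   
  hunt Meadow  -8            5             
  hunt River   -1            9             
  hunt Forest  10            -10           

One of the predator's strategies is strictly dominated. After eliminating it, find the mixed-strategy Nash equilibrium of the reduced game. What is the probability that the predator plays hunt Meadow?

p = 20/33

The predator's strategy hunt River is strictly dominated by hunt Forest: 2 > -1 and 10 > 7. Eliminate hunt River.
Set the prey's expected payoff from hide Meadow equal to that from hide Forest:
  the prey's payoff to hide Meadow: p·(-8) + (1−p)·10 = -18p + 10
  the prey's payoff to hide Forest: p·5 + (1−p)·(-10) = 15p - 10
  -18p + 10 = 15p - 10  ⇒  -33p = -20  ⇒  p = 20/33.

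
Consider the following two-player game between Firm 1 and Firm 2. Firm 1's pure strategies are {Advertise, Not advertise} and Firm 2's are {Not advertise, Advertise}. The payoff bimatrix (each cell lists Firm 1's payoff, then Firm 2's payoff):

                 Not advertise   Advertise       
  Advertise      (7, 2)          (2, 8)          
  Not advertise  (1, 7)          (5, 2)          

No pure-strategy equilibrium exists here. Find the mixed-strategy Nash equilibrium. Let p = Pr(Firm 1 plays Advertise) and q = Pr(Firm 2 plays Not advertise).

p = 5/11, q = 1/3

In a mixed equilibrium Firm 2 is indifferent between Not advertise and Advertise; this condition fixes p.
  Firm 2's expected payoff from Not advertise: p·2 + (1−p)·7 = -5p + 7
  Firm 2's expected payoff from Advertise: p·8 + (1−p)·2 = 6p + 2
  -5p + 7 = 6p + 2  ⇒  -11p = -5  ⇒  p = 5/11.
Set Firm 1's expected payoff from Advertise equal to that from Not advertise:
  Firm 1's payoff from Advertise: q·7 + (1−q)·2 = 5q + 2
  Firm 1's payoff from Not advertise: q·1 + (1−q)·5 = -4q + 5
  5q + 2 = -4q + 5  ⇒  9q = 3  ⇒  q = 1/3.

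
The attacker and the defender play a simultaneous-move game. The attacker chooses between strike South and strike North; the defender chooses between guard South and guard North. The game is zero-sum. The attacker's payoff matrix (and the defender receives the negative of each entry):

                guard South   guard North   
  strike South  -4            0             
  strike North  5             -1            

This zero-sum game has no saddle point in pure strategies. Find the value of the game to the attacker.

v = -2/5

For the attacker to be willing to mix, the attacker must be indifferent between strike South and strike North, which pins down the defender's mix.
  the attacker's expected payoff from strike South: q·(-4) + (1−q)·0 = -4q
  the attacker's expected payoff from strike North: q·5 + (1−q)·(-1) = 6q - 1
  -4q = 6q - 1  ⇒  -10q = -1  ⇒  q = 1/10.
The value is the attacker's expected payoff against this mix (using strike South): (1/10)·(-4) + (9/10)·0 = -2/5.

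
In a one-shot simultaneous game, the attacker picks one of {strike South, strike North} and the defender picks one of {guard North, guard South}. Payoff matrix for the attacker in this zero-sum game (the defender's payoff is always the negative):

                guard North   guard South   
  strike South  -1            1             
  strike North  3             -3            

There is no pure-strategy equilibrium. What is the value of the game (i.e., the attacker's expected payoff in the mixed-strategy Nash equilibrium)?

For the attacker to be willing to mix, the attacker must be indifferent between strike South and strike North, which pins down the defender's mix.
  the attacker's payoff from strike South: q·(-1) + (1−q)·1 = -2q + 1
  the attacker's payoff from strike North: q·3 + (1−q)·(-3) = 6q - 3
  -2q + 1 = 6q - 3  ⇒  -8q = -4  ⇒  q = 1/2.
The value is the attacker's expected payoff against this mix (using strike South): (1/2)·(-1) + (1/2)·1 = 0.

v = 0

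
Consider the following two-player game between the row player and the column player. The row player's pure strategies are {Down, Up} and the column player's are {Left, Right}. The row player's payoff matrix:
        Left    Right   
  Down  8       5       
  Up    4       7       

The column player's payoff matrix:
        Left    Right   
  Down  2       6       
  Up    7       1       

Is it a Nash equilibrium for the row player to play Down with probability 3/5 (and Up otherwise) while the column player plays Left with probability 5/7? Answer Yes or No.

Given the column player's mix q = 5/7, the row player's payoff from Down is 50/7 but from Up is 34/7. The row player strictly prefers Down, so the row player would not mix.
So the proposed profile is not a Nash equilibrium.

No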